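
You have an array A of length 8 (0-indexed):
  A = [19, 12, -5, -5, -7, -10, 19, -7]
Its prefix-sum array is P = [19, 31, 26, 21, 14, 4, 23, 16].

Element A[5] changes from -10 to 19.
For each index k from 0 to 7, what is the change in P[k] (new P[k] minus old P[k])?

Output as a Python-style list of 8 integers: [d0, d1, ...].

Answer: [0, 0, 0, 0, 0, 29, 29, 29]

Derivation:
Element change: A[5] -10 -> 19, delta = 29
For k < 5: P[k] unchanged, delta_P[k] = 0
For k >= 5: P[k] shifts by exactly 29
Delta array: [0, 0, 0, 0, 0, 29, 29, 29]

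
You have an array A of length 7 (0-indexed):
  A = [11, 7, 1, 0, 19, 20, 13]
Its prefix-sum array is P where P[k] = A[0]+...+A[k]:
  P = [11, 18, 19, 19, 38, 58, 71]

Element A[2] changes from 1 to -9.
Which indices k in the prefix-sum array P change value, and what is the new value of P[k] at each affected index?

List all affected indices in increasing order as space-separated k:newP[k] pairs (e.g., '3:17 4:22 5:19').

P[k] = A[0] + ... + A[k]
P[k] includes A[2] iff k >= 2
Affected indices: 2, 3, ..., 6; delta = -10
  P[2]: 19 + -10 = 9
  P[3]: 19 + -10 = 9
  P[4]: 38 + -10 = 28
  P[5]: 58 + -10 = 48
  P[6]: 71 + -10 = 61

Answer: 2:9 3:9 4:28 5:48 6:61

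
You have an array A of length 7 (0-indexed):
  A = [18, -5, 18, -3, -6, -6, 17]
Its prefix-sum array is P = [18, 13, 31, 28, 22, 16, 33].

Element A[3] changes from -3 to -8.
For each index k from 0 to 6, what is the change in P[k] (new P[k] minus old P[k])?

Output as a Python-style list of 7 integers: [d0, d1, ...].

Element change: A[3] -3 -> -8, delta = -5
For k < 3: P[k] unchanged, delta_P[k] = 0
For k >= 3: P[k] shifts by exactly -5
Delta array: [0, 0, 0, -5, -5, -5, -5]

Answer: [0, 0, 0, -5, -5, -5, -5]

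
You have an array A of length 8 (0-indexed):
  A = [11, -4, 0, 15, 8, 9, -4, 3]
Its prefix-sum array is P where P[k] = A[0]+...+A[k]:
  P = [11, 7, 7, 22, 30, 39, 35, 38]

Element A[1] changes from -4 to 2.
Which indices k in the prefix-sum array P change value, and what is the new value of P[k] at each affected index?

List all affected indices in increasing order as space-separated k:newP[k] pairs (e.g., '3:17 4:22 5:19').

Answer: 1:13 2:13 3:28 4:36 5:45 6:41 7:44

Derivation:
P[k] = A[0] + ... + A[k]
P[k] includes A[1] iff k >= 1
Affected indices: 1, 2, ..., 7; delta = 6
  P[1]: 7 + 6 = 13
  P[2]: 7 + 6 = 13
  P[3]: 22 + 6 = 28
  P[4]: 30 + 6 = 36
  P[5]: 39 + 6 = 45
  P[6]: 35 + 6 = 41
  P[7]: 38 + 6 = 44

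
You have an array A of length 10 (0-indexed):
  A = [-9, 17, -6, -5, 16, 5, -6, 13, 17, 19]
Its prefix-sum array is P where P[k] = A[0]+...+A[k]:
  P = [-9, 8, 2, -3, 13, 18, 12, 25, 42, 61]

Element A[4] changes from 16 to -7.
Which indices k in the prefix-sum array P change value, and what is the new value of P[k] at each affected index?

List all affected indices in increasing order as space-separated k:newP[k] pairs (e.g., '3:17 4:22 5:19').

P[k] = A[0] + ... + A[k]
P[k] includes A[4] iff k >= 4
Affected indices: 4, 5, ..., 9; delta = -23
  P[4]: 13 + -23 = -10
  P[5]: 18 + -23 = -5
  P[6]: 12 + -23 = -11
  P[7]: 25 + -23 = 2
  P[8]: 42 + -23 = 19
  P[9]: 61 + -23 = 38

Answer: 4:-10 5:-5 6:-11 7:2 8:19 9:38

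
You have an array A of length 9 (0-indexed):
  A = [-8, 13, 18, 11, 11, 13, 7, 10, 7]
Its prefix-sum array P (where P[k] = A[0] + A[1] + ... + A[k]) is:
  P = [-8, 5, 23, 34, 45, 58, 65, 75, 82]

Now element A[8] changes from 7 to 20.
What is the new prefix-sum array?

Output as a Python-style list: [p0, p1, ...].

Change: A[8] 7 -> 20, delta = 13
P[k] for k < 8: unchanged (A[8] not included)
P[k] for k >= 8: shift by delta = 13
  P[0] = -8 + 0 = -8
  P[1] = 5 + 0 = 5
  P[2] = 23 + 0 = 23
  P[3] = 34 + 0 = 34
  P[4] = 45 + 0 = 45
  P[5] = 58 + 0 = 58
  P[6] = 65 + 0 = 65
  P[7] = 75 + 0 = 75
  P[8] = 82 + 13 = 95

Answer: [-8, 5, 23, 34, 45, 58, 65, 75, 95]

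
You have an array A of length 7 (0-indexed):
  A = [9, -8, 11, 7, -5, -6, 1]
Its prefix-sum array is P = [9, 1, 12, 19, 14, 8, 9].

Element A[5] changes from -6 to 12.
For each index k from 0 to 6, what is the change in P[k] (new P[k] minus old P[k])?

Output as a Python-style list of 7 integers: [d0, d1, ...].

Element change: A[5] -6 -> 12, delta = 18
For k < 5: P[k] unchanged, delta_P[k] = 0
For k >= 5: P[k] shifts by exactly 18
Delta array: [0, 0, 0, 0, 0, 18, 18]

Answer: [0, 0, 0, 0, 0, 18, 18]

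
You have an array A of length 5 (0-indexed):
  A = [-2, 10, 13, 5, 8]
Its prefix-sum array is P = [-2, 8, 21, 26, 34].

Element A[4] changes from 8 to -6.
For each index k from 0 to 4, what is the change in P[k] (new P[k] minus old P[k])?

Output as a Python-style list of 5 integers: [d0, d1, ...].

Element change: A[4] 8 -> -6, delta = -14
For k < 4: P[k] unchanged, delta_P[k] = 0
For k >= 4: P[k] shifts by exactly -14
Delta array: [0, 0, 0, 0, -14]

Answer: [0, 0, 0, 0, -14]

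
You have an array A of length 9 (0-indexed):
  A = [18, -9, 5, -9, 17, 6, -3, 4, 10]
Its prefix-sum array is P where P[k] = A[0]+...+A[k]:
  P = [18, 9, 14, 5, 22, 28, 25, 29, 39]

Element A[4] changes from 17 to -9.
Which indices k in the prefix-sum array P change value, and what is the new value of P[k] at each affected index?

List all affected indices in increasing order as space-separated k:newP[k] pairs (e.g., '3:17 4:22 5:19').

P[k] = A[0] + ... + A[k]
P[k] includes A[4] iff k >= 4
Affected indices: 4, 5, ..., 8; delta = -26
  P[4]: 22 + -26 = -4
  P[5]: 28 + -26 = 2
  P[6]: 25 + -26 = -1
  P[7]: 29 + -26 = 3
  P[8]: 39 + -26 = 13

Answer: 4:-4 5:2 6:-1 7:3 8:13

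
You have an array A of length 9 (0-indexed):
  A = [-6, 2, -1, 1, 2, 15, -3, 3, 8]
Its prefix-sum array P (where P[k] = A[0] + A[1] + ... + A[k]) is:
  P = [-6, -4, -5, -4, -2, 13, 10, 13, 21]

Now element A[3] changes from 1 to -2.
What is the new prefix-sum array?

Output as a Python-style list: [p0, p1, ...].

Change: A[3] 1 -> -2, delta = -3
P[k] for k < 3: unchanged (A[3] not included)
P[k] for k >= 3: shift by delta = -3
  P[0] = -6 + 0 = -6
  P[1] = -4 + 0 = -4
  P[2] = -5 + 0 = -5
  P[3] = -4 + -3 = -7
  P[4] = -2 + -3 = -5
  P[5] = 13 + -3 = 10
  P[6] = 10 + -3 = 7
  P[7] = 13 + -3 = 10
  P[8] = 21 + -3 = 18

Answer: [-6, -4, -5, -7, -5, 10, 7, 10, 18]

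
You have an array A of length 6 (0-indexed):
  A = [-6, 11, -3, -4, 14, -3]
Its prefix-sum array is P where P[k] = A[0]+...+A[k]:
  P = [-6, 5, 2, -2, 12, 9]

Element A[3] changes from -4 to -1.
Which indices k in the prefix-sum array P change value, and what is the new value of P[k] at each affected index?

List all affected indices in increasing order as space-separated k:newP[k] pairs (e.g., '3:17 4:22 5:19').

Answer: 3:1 4:15 5:12

Derivation:
P[k] = A[0] + ... + A[k]
P[k] includes A[3] iff k >= 3
Affected indices: 3, 4, ..., 5; delta = 3
  P[3]: -2 + 3 = 1
  P[4]: 12 + 3 = 15
  P[5]: 9 + 3 = 12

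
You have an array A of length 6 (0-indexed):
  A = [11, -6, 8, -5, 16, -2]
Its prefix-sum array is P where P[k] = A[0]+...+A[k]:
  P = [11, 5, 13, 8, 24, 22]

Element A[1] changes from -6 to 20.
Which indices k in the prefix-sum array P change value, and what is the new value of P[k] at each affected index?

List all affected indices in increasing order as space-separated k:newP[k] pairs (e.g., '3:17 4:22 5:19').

Answer: 1:31 2:39 3:34 4:50 5:48

Derivation:
P[k] = A[0] + ... + A[k]
P[k] includes A[1] iff k >= 1
Affected indices: 1, 2, ..., 5; delta = 26
  P[1]: 5 + 26 = 31
  P[2]: 13 + 26 = 39
  P[3]: 8 + 26 = 34
  P[4]: 24 + 26 = 50
  P[5]: 22 + 26 = 48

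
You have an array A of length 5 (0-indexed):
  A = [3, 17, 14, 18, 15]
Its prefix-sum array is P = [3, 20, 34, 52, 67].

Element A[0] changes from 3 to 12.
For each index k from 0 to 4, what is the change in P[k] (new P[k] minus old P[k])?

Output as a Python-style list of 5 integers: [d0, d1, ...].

Element change: A[0] 3 -> 12, delta = 9
For k < 0: P[k] unchanged, delta_P[k] = 0
For k >= 0: P[k] shifts by exactly 9
Delta array: [9, 9, 9, 9, 9]

Answer: [9, 9, 9, 9, 9]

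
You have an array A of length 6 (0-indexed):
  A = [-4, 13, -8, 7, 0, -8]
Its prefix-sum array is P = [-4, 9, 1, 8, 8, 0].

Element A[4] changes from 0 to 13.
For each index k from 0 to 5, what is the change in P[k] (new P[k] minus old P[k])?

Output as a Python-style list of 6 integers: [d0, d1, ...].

Answer: [0, 0, 0, 0, 13, 13]

Derivation:
Element change: A[4] 0 -> 13, delta = 13
For k < 4: P[k] unchanged, delta_P[k] = 0
For k >= 4: P[k] shifts by exactly 13
Delta array: [0, 0, 0, 0, 13, 13]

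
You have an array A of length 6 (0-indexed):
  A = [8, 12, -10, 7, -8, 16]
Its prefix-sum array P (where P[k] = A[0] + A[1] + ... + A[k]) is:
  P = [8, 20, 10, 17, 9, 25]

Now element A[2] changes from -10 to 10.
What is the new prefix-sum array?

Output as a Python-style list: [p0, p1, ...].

Answer: [8, 20, 30, 37, 29, 45]

Derivation:
Change: A[2] -10 -> 10, delta = 20
P[k] for k < 2: unchanged (A[2] not included)
P[k] for k >= 2: shift by delta = 20
  P[0] = 8 + 0 = 8
  P[1] = 20 + 0 = 20
  P[2] = 10 + 20 = 30
  P[3] = 17 + 20 = 37
  P[4] = 9 + 20 = 29
  P[5] = 25 + 20 = 45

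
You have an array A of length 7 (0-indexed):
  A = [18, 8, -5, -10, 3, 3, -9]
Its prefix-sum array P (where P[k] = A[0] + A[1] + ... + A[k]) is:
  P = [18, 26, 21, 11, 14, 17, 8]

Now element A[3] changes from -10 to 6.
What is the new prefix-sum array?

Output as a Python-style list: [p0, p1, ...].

Change: A[3] -10 -> 6, delta = 16
P[k] for k < 3: unchanged (A[3] not included)
P[k] for k >= 3: shift by delta = 16
  P[0] = 18 + 0 = 18
  P[1] = 26 + 0 = 26
  P[2] = 21 + 0 = 21
  P[3] = 11 + 16 = 27
  P[4] = 14 + 16 = 30
  P[5] = 17 + 16 = 33
  P[6] = 8 + 16 = 24

Answer: [18, 26, 21, 27, 30, 33, 24]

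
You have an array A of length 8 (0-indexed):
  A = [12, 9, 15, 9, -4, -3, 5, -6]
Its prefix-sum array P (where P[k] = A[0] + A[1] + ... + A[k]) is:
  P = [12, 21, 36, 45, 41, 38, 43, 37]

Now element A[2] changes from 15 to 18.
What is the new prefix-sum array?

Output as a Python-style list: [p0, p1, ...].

Change: A[2] 15 -> 18, delta = 3
P[k] for k < 2: unchanged (A[2] not included)
P[k] for k >= 2: shift by delta = 3
  P[0] = 12 + 0 = 12
  P[1] = 21 + 0 = 21
  P[2] = 36 + 3 = 39
  P[3] = 45 + 3 = 48
  P[4] = 41 + 3 = 44
  P[5] = 38 + 3 = 41
  P[6] = 43 + 3 = 46
  P[7] = 37 + 3 = 40

Answer: [12, 21, 39, 48, 44, 41, 46, 40]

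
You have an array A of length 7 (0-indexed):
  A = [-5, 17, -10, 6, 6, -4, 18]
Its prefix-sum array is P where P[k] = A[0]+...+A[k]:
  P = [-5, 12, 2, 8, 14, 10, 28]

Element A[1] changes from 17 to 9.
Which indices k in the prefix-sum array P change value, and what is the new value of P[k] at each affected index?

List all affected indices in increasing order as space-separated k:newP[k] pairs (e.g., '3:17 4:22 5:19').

Answer: 1:4 2:-6 3:0 4:6 5:2 6:20

Derivation:
P[k] = A[0] + ... + A[k]
P[k] includes A[1] iff k >= 1
Affected indices: 1, 2, ..., 6; delta = -8
  P[1]: 12 + -8 = 4
  P[2]: 2 + -8 = -6
  P[3]: 8 + -8 = 0
  P[4]: 14 + -8 = 6
  P[5]: 10 + -8 = 2
  P[6]: 28 + -8 = 20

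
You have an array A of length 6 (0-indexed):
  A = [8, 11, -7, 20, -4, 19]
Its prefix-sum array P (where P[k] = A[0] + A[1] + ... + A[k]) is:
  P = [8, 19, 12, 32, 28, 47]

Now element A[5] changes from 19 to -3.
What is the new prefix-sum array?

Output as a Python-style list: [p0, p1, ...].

Change: A[5] 19 -> -3, delta = -22
P[k] for k < 5: unchanged (A[5] not included)
P[k] for k >= 5: shift by delta = -22
  P[0] = 8 + 0 = 8
  P[1] = 19 + 0 = 19
  P[2] = 12 + 0 = 12
  P[3] = 32 + 0 = 32
  P[4] = 28 + 0 = 28
  P[5] = 47 + -22 = 25

Answer: [8, 19, 12, 32, 28, 25]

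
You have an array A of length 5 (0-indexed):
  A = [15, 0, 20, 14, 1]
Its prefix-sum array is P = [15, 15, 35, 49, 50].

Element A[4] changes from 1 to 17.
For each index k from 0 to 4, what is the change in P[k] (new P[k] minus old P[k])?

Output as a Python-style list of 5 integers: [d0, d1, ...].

Element change: A[4] 1 -> 17, delta = 16
For k < 4: P[k] unchanged, delta_P[k] = 0
For k >= 4: P[k] shifts by exactly 16
Delta array: [0, 0, 0, 0, 16]

Answer: [0, 0, 0, 0, 16]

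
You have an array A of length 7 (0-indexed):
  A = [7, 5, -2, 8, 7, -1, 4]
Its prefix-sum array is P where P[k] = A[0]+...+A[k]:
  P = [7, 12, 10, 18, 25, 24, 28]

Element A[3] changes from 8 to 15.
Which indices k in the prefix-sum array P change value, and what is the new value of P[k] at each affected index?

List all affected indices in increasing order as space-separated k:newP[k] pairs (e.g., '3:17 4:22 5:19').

P[k] = A[0] + ... + A[k]
P[k] includes A[3] iff k >= 3
Affected indices: 3, 4, ..., 6; delta = 7
  P[3]: 18 + 7 = 25
  P[4]: 25 + 7 = 32
  P[5]: 24 + 7 = 31
  P[6]: 28 + 7 = 35

Answer: 3:25 4:32 5:31 6:35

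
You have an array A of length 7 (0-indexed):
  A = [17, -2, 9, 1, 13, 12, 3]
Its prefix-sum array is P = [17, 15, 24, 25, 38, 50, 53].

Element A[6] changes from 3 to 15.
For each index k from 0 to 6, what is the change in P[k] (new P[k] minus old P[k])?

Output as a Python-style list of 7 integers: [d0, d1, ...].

Element change: A[6] 3 -> 15, delta = 12
For k < 6: P[k] unchanged, delta_P[k] = 0
For k >= 6: P[k] shifts by exactly 12
Delta array: [0, 0, 0, 0, 0, 0, 12]

Answer: [0, 0, 0, 0, 0, 0, 12]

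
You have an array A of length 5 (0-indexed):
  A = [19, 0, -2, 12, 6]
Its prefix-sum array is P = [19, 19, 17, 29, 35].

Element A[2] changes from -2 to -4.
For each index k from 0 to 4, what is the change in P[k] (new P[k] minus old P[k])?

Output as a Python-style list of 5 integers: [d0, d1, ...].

Element change: A[2] -2 -> -4, delta = -2
For k < 2: P[k] unchanged, delta_P[k] = 0
For k >= 2: P[k] shifts by exactly -2
Delta array: [0, 0, -2, -2, -2]

Answer: [0, 0, -2, -2, -2]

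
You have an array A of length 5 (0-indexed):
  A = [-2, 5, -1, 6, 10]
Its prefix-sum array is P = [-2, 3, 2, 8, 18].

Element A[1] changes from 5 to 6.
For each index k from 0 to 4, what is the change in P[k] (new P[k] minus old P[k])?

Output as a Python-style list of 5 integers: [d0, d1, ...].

Element change: A[1] 5 -> 6, delta = 1
For k < 1: P[k] unchanged, delta_P[k] = 0
For k >= 1: P[k] shifts by exactly 1
Delta array: [0, 1, 1, 1, 1]

Answer: [0, 1, 1, 1, 1]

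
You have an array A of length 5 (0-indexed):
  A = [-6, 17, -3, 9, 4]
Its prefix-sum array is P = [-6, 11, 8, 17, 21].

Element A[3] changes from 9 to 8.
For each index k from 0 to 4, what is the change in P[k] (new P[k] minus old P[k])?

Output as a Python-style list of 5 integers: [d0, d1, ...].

Element change: A[3] 9 -> 8, delta = -1
For k < 3: P[k] unchanged, delta_P[k] = 0
For k >= 3: P[k] shifts by exactly -1
Delta array: [0, 0, 0, -1, -1]

Answer: [0, 0, 0, -1, -1]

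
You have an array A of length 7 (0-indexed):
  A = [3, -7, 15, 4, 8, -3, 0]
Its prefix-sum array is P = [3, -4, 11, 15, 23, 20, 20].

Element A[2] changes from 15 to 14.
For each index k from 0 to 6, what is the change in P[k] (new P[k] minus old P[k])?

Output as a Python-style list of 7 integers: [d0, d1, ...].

Answer: [0, 0, -1, -1, -1, -1, -1]

Derivation:
Element change: A[2] 15 -> 14, delta = -1
For k < 2: P[k] unchanged, delta_P[k] = 0
For k >= 2: P[k] shifts by exactly -1
Delta array: [0, 0, -1, -1, -1, -1, -1]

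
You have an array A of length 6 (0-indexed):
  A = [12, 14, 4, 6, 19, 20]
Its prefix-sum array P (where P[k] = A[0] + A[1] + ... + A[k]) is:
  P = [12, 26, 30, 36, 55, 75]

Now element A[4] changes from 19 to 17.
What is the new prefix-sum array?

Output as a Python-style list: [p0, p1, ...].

Answer: [12, 26, 30, 36, 53, 73]

Derivation:
Change: A[4] 19 -> 17, delta = -2
P[k] for k < 4: unchanged (A[4] not included)
P[k] for k >= 4: shift by delta = -2
  P[0] = 12 + 0 = 12
  P[1] = 26 + 0 = 26
  P[2] = 30 + 0 = 30
  P[3] = 36 + 0 = 36
  P[4] = 55 + -2 = 53
  P[5] = 75 + -2 = 73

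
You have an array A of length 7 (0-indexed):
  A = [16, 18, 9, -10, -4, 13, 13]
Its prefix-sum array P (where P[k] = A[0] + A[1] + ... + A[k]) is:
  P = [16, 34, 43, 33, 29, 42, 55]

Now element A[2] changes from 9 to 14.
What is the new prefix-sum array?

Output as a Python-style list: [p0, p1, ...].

Answer: [16, 34, 48, 38, 34, 47, 60]

Derivation:
Change: A[2] 9 -> 14, delta = 5
P[k] for k < 2: unchanged (A[2] not included)
P[k] for k >= 2: shift by delta = 5
  P[0] = 16 + 0 = 16
  P[1] = 34 + 0 = 34
  P[2] = 43 + 5 = 48
  P[3] = 33 + 5 = 38
  P[4] = 29 + 5 = 34
  P[5] = 42 + 5 = 47
  P[6] = 55 + 5 = 60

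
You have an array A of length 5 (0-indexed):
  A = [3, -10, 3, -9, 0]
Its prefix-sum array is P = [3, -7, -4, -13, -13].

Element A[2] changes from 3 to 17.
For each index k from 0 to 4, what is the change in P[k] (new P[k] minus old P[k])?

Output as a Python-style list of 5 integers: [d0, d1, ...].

Answer: [0, 0, 14, 14, 14]

Derivation:
Element change: A[2] 3 -> 17, delta = 14
For k < 2: P[k] unchanged, delta_P[k] = 0
For k >= 2: P[k] shifts by exactly 14
Delta array: [0, 0, 14, 14, 14]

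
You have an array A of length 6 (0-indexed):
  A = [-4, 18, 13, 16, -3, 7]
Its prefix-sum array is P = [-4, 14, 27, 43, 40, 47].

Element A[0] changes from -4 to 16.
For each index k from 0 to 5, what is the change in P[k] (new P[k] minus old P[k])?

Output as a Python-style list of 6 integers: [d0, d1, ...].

Element change: A[0] -4 -> 16, delta = 20
For k < 0: P[k] unchanged, delta_P[k] = 0
For k >= 0: P[k] shifts by exactly 20
Delta array: [20, 20, 20, 20, 20, 20]

Answer: [20, 20, 20, 20, 20, 20]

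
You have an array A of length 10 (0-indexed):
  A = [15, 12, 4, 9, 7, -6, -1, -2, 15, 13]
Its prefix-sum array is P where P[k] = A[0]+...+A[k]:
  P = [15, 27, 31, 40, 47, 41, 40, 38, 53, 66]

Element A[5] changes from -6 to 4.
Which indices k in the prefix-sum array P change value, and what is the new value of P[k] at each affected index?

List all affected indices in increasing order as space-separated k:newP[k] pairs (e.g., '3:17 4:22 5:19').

Answer: 5:51 6:50 7:48 8:63 9:76

Derivation:
P[k] = A[0] + ... + A[k]
P[k] includes A[5] iff k >= 5
Affected indices: 5, 6, ..., 9; delta = 10
  P[5]: 41 + 10 = 51
  P[6]: 40 + 10 = 50
  P[7]: 38 + 10 = 48
  P[8]: 53 + 10 = 63
  P[9]: 66 + 10 = 76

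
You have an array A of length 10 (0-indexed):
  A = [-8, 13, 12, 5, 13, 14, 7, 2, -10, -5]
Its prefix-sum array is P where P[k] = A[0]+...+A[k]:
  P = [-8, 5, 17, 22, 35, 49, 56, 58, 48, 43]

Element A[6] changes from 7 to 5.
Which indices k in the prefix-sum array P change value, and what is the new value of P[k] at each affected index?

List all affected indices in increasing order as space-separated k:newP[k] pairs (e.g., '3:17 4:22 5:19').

Answer: 6:54 7:56 8:46 9:41

Derivation:
P[k] = A[0] + ... + A[k]
P[k] includes A[6] iff k >= 6
Affected indices: 6, 7, ..., 9; delta = -2
  P[6]: 56 + -2 = 54
  P[7]: 58 + -2 = 56
  P[8]: 48 + -2 = 46
  P[9]: 43 + -2 = 41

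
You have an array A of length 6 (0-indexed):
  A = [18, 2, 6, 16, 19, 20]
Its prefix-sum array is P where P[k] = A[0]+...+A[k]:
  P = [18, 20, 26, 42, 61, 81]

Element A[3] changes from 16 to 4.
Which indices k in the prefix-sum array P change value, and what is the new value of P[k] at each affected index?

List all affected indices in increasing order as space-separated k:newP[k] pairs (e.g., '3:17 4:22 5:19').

P[k] = A[0] + ... + A[k]
P[k] includes A[3] iff k >= 3
Affected indices: 3, 4, ..., 5; delta = -12
  P[3]: 42 + -12 = 30
  P[4]: 61 + -12 = 49
  P[5]: 81 + -12 = 69

Answer: 3:30 4:49 5:69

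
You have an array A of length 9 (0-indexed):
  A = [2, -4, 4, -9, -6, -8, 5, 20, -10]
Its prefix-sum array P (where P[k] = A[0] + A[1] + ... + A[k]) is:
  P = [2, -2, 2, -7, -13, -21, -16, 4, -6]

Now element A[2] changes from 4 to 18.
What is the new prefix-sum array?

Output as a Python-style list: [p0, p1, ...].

Answer: [2, -2, 16, 7, 1, -7, -2, 18, 8]

Derivation:
Change: A[2] 4 -> 18, delta = 14
P[k] for k < 2: unchanged (A[2] not included)
P[k] for k >= 2: shift by delta = 14
  P[0] = 2 + 0 = 2
  P[1] = -2 + 0 = -2
  P[2] = 2 + 14 = 16
  P[3] = -7 + 14 = 7
  P[4] = -13 + 14 = 1
  P[5] = -21 + 14 = -7
  P[6] = -16 + 14 = -2
  P[7] = 4 + 14 = 18
  P[8] = -6 + 14 = 8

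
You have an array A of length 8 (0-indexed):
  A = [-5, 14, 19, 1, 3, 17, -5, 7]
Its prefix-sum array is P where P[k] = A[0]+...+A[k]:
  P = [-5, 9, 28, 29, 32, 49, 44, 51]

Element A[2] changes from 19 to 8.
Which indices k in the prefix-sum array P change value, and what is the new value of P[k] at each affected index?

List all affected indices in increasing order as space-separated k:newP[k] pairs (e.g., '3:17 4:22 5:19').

P[k] = A[0] + ... + A[k]
P[k] includes A[2] iff k >= 2
Affected indices: 2, 3, ..., 7; delta = -11
  P[2]: 28 + -11 = 17
  P[3]: 29 + -11 = 18
  P[4]: 32 + -11 = 21
  P[5]: 49 + -11 = 38
  P[6]: 44 + -11 = 33
  P[7]: 51 + -11 = 40

Answer: 2:17 3:18 4:21 5:38 6:33 7:40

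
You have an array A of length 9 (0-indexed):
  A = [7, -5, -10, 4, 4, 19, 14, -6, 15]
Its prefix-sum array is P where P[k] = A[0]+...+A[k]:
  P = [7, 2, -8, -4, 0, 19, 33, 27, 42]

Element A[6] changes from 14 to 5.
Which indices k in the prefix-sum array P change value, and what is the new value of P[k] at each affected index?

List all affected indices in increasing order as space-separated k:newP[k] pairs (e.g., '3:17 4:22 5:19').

P[k] = A[0] + ... + A[k]
P[k] includes A[6] iff k >= 6
Affected indices: 6, 7, ..., 8; delta = -9
  P[6]: 33 + -9 = 24
  P[7]: 27 + -9 = 18
  P[8]: 42 + -9 = 33

Answer: 6:24 7:18 8:33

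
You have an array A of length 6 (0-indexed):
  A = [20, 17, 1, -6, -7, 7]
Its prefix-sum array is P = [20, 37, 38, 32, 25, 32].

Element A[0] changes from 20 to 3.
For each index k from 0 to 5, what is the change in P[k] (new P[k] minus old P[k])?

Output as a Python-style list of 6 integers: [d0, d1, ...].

Answer: [-17, -17, -17, -17, -17, -17]

Derivation:
Element change: A[0] 20 -> 3, delta = -17
For k < 0: P[k] unchanged, delta_P[k] = 0
For k >= 0: P[k] shifts by exactly -17
Delta array: [-17, -17, -17, -17, -17, -17]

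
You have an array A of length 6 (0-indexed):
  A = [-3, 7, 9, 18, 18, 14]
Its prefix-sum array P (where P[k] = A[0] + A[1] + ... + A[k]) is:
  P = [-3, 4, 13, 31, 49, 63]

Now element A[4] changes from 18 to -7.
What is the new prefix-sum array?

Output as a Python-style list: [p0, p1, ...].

Answer: [-3, 4, 13, 31, 24, 38]

Derivation:
Change: A[4] 18 -> -7, delta = -25
P[k] for k < 4: unchanged (A[4] not included)
P[k] for k >= 4: shift by delta = -25
  P[0] = -3 + 0 = -3
  P[1] = 4 + 0 = 4
  P[2] = 13 + 0 = 13
  P[3] = 31 + 0 = 31
  P[4] = 49 + -25 = 24
  P[5] = 63 + -25 = 38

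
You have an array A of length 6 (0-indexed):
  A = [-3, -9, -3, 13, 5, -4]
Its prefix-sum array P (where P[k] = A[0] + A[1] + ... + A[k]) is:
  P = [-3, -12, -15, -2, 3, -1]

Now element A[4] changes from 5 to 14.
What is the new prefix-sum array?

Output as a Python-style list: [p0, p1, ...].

Change: A[4] 5 -> 14, delta = 9
P[k] for k < 4: unchanged (A[4] not included)
P[k] for k >= 4: shift by delta = 9
  P[0] = -3 + 0 = -3
  P[1] = -12 + 0 = -12
  P[2] = -15 + 0 = -15
  P[3] = -2 + 0 = -2
  P[4] = 3 + 9 = 12
  P[5] = -1 + 9 = 8

Answer: [-3, -12, -15, -2, 12, 8]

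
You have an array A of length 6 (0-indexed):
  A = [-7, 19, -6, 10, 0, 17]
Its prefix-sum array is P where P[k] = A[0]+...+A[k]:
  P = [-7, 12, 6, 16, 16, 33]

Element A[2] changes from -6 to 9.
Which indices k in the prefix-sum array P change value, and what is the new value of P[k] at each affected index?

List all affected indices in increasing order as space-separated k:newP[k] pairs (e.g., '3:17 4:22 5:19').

P[k] = A[0] + ... + A[k]
P[k] includes A[2] iff k >= 2
Affected indices: 2, 3, ..., 5; delta = 15
  P[2]: 6 + 15 = 21
  P[3]: 16 + 15 = 31
  P[4]: 16 + 15 = 31
  P[5]: 33 + 15 = 48

Answer: 2:21 3:31 4:31 5:48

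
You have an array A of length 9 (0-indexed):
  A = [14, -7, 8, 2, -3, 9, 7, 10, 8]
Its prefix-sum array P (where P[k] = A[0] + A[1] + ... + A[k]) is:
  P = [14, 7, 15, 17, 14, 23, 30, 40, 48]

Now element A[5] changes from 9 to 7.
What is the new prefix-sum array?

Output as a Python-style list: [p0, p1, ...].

Change: A[5] 9 -> 7, delta = -2
P[k] for k < 5: unchanged (A[5] not included)
P[k] for k >= 5: shift by delta = -2
  P[0] = 14 + 0 = 14
  P[1] = 7 + 0 = 7
  P[2] = 15 + 0 = 15
  P[3] = 17 + 0 = 17
  P[4] = 14 + 0 = 14
  P[5] = 23 + -2 = 21
  P[6] = 30 + -2 = 28
  P[7] = 40 + -2 = 38
  P[8] = 48 + -2 = 46

Answer: [14, 7, 15, 17, 14, 21, 28, 38, 46]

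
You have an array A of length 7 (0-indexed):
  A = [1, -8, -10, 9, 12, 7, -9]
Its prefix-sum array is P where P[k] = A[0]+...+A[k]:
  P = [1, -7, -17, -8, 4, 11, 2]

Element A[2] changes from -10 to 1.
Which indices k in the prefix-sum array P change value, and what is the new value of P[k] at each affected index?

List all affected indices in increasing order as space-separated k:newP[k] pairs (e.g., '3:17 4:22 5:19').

Answer: 2:-6 3:3 4:15 5:22 6:13

Derivation:
P[k] = A[0] + ... + A[k]
P[k] includes A[2] iff k >= 2
Affected indices: 2, 3, ..., 6; delta = 11
  P[2]: -17 + 11 = -6
  P[3]: -8 + 11 = 3
  P[4]: 4 + 11 = 15
  P[5]: 11 + 11 = 22
  P[6]: 2 + 11 = 13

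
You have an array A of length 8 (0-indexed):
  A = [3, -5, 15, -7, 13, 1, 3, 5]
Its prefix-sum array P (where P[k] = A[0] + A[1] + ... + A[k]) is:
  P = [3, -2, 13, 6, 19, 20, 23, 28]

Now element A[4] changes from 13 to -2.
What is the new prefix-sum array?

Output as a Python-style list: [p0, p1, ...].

Change: A[4] 13 -> -2, delta = -15
P[k] for k < 4: unchanged (A[4] not included)
P[k] for k >= 4: shift by delta = -15
  P[0] = 3 + 0 = 3
  P[1] = -2 + 0 = -2
  P[2] = 13 + 0 = 13
  P[3] = 6 + 0 = 6
  P[4] = 19 + -15 = 4
  P[5] = 20 + -15 = 5
  P[6] = 23 + -15 = 8
  P[7] = 28 + -15 = 13

Answer: [3, -2, 13, 6, 4, 5, 8, 13]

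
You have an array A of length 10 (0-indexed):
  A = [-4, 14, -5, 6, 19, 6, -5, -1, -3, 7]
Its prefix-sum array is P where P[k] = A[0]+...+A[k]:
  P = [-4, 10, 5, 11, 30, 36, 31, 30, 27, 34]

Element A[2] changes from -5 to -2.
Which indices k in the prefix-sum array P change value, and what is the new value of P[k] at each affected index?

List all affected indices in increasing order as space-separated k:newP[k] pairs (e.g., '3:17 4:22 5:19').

P[k] = A[0] + ... + A[k]
P[k] includes A[2] iff k >= 2
Affected indices: 2, 3, ..., 9; delta = 3
  P[2]: 5 + 3 = 8
  P[3]: 11 + 3 = 14
  P[4]: 30 + 3 = 33
  P[5]: 36 + 3 = 39
  P[6]: 31 + 3 = 34
  P[7]: 30 + 3 = 33
  P[8]: 27 + 3 = 30
  P[9]: 34 + 3 = 37

Answer: 2:8 3:14 4:33 5:39 6:34 7:33 8:30 9:37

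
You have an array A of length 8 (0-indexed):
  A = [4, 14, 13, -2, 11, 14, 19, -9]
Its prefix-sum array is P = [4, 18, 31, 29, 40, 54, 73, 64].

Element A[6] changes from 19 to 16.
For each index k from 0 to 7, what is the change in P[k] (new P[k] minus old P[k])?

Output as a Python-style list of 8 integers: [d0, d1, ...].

Element change: A[6] 19 -> 16, delta = -3
For k < 6: P[k] unchanged, delta_P[k] = 0
For k >= 6: P[k] shifts by exactly -3
Delta array: [0, 0, 0, 0, 0, 0, -3, -3]

Answer: [0, 0, 0, 0, 0, 0, -3, -3]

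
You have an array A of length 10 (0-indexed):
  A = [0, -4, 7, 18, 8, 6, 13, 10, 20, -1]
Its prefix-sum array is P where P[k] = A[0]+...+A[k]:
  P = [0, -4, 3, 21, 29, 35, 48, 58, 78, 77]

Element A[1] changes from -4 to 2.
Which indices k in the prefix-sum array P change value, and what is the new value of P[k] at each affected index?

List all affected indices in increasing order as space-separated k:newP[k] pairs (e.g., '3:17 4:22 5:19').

P[k] = A[0] + ... + A[k]
P[k] includes A[1] iff k >= 1
Affected indices: 1, 2, ..., 9; delta = 6
  P[1]: -4 + 6 = 2
  P[2]: 3 + 6 = 9
  P[3]: 21 + 6 = 27
  P[4]: 29 + 6 = 35
  P[5]: 35 + 6 = 41
  P[6]: 48 + 6 = 54
  P[7]: 58 + 6 = 64
  P[8]: 78 + 6 = 84
  P[9]: 77 + 6 = 83

Answer: 1:2 2:9 3:27 4:35 5:41 6:54 7:64 8:84 9:83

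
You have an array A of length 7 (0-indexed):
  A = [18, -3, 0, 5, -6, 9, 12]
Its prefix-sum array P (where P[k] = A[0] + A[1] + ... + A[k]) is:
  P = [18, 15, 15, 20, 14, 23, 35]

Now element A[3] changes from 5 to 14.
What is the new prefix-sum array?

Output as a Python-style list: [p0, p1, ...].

Answer: [18, 15, 15, 29, 23, 32, 44]

Derivation:
Change: A[3] 5 -> 14, delta = 9
P[k] for k < 3: unchanged (A[3] not included)
P[k] for k >= 3: shift by delta = 9
  P[0] = 18 + 0 = 18
  P[1] = 15 + 0 = 15
  P[2] = 15 + 0 = 15
  P[3] = 20 + 9 = 29
  P[4] = 14 + 9 = 23
  P[5] = 23 + 9 = 32
  P[6] = 35 + 9 = 44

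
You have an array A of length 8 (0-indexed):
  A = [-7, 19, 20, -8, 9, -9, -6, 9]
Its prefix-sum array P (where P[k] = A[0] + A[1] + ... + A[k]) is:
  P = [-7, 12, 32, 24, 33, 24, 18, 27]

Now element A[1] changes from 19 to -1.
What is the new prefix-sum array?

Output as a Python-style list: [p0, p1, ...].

Answer: [-7, -8, 12, 4, 13, 4, -2, 7]

Derivation:
Change: A[1] 19 -> -1, delta = -20
P[k] for k < 1: unchanged (A[1] not included)
P[k] for k >= 1: shift by delta = -20
  P[0] = -7 + 0 = -7
  P[1] = 12 + -20 = -8
  P[2] = 32 + -20 = 12
  P[3] = 24 + -20 = 4
  P[4] = 33 + -20 = 13
  P[5] = 24 + -20 = 4
  P[6] = 18 + -20 = -2
  P[7] = 27 + -20 = 7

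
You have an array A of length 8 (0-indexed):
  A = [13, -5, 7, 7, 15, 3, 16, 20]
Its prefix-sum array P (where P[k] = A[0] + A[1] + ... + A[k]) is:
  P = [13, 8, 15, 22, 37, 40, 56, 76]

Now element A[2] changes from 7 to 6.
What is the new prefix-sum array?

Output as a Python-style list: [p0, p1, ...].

Change: A[2] 7 -> 6, delta = -1
P[k] for k < 2: unchanged (A[2] not included)
P[k] for k >= 2: shift by delta = -1
  P[0] = 13 + 0 = 13
  P[1] = 8 + 0 = 8
  P[2] = 15 + -1 = 14
  P[3] = 22 + -1 = 21
  P[4] = 37 + -1 = 36
  P[5] = 40 + -1 = 39
  P[6] = 56 + -1 = 55
  P[7] = 76 + -1 = 75

Answer: [13, 8, 14, 21, 36, 39, 55, 75]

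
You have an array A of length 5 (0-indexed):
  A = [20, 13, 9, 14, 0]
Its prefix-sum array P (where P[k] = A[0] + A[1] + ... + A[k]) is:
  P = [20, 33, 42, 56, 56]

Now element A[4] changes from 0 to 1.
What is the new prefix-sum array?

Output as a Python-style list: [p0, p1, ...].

Answer: [20, 33, 42, 56, 57]

Derivation:
Change: A[4] 0 -> 1, delta = 1
P[k] for k < 4: unchanged (A[4] not included)
P[k] for k >= 4: shift by delta = 1
  P[0] = 20 + 0 = 20
  P[1] = 33 + 0 = 33
  P[2] = 42 + 0 = 42
  P[3] = 56 + 0 = 56
  P[4] = 56 + 1 = 57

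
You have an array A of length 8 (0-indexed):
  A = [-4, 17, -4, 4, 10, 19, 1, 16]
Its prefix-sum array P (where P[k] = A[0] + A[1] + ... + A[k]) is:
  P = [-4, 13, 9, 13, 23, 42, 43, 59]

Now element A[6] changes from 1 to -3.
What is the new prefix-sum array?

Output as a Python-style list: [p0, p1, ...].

Answer: [-4, 13, 9, 13, 23, 42, 39, 55]

Derivation:
Change: A[6] 1 -> -3, delta = -4
P[k] for k < 6: unchanged (A[6] not included)
P[k] for k >= 6: shift by delta = -4
  P[0] = -4 + 0 = -4
  P[1] = 13 + 0 = 13
  P[2] = 9 + 0 = 9
  P[3] = 13 + 0 = 13
  P[4] = 23 + 0 = 23
  P[5] = 42 + 0 = 42
  P[6] = 43 + -4 = 39
  P[7] = 59 + -4 = 55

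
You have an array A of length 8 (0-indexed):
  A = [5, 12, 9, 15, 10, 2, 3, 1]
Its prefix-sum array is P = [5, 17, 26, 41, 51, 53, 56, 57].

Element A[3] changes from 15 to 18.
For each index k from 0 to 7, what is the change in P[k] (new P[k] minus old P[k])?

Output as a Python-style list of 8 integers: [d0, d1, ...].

Element change: A[3] 15 -> 18, delta = 3
For k < 3: P[k] unchanged, delta_P[k] = 0
For k >= 3: P[k] shifts by exactly 3
Delta array: [0, 0, 0, 3, 3, 3, 3, 3]

Answer: [0, 0, 0, 3, 3, 3, 3, 3]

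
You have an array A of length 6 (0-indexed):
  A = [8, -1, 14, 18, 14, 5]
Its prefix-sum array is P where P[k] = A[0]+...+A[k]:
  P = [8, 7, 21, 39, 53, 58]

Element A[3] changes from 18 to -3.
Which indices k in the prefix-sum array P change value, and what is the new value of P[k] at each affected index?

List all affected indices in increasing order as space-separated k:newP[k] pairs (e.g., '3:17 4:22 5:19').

P[k] = A[0] + ... + A[k]
P[k] includes A[3] iff k >= 3
Affected indices: 3, 4, ..., 5; delta = -21
  P[3]: 39 + -21 = 18
  P[4]: 53 + -21 = 32
  P[5]: 58 + -21 = 37

Answer: 3:18 4:32 5:37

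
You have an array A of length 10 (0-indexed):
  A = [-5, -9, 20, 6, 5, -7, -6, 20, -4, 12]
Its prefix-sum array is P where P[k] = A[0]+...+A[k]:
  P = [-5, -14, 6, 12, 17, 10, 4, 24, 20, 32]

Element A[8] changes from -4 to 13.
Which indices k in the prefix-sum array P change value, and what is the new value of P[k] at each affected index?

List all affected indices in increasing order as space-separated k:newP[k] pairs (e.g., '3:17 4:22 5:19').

P[k] = A[0] + ... + A[k]
P[k] includes A[8] iff k >= 8
Affected indices: 8, 9, ..., 9; delta = 17
  P[8]: 20 + 17 = 37
  P[9]: 32 + 17 = 49

Answer: 8:37 9:49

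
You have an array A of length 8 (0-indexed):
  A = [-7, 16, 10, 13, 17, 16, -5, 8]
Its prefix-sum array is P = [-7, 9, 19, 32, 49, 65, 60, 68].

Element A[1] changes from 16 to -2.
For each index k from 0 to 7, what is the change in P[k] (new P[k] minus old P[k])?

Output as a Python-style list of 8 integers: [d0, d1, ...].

Answer: [0, -18, -18, -18, -18, -18, -18, -18]

Derivation:
Element change: A[1] 16 -> -2, delta = -18
For k < 1: P[k] unchanged, delta_P[k] = 0
For k >= 1: P[k] shifts by exactly -18
Delta array: [0, -18, -18, -18, -18, -18, -18, -18]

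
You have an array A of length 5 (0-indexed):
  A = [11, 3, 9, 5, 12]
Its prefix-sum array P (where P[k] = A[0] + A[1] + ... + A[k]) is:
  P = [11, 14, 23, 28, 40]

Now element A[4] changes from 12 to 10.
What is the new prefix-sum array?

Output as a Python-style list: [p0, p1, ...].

Change: A[4] 12 -> 10, delta = -2
P[k] for k < 4: unchanged (A[4] not included)
P[k] for k >= 4: shift by delta = -2
  P[0] = 11 + 0 = 11
  P[1] = 14 + 0 = 14
  P[2] = 23 + 0 = 23
  P[3] = 28 + 0 = 28
  P[4] = 40 + -2 = 38

Answer: [11, 14, 23, 28, 38]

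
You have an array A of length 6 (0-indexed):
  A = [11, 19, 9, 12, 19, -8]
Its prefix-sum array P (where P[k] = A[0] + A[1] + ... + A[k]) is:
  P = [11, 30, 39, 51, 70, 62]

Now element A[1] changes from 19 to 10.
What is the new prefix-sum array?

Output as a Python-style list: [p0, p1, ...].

Answer: [11, 21, 30, 42, 61, 53]

Derivation:
Change: A[1] 19 -> 10, delta = -9
P[k] for k < 1: unchanged (A[1] not included)
P[k] for k >= 1: shift by delta = -9
  P[0] = 11 + 0 = 11
  P[1] = 30 + -9 = 21
  P[2] = 39 + -9 = 30
  P[3] = 51 + -9 = 42
  P[4] = 70 + -9 = 61
  P[5] = 62 + -9 = 53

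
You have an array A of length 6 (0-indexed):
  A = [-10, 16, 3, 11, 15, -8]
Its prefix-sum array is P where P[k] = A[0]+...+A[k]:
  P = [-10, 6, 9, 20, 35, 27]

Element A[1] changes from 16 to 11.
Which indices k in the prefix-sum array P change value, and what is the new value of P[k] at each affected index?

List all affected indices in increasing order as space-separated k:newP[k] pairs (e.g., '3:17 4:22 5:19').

Answer: 1:1 2:4 3:15 4:30 5:22

Derivation:
P[k] = A[0] + ... + A[k]
P[k] includes A[1] iff k >= 1
Affected indices: 1, 2, ..., 5; delta = -5
  P[1]: 6 + -5 = 1
  P[2]: 9 + -5 = 4
  P[3]: 20 + -5 = 15
  P[4]: 35 + -5 = 30
  P[5]: 27 + -5 = 22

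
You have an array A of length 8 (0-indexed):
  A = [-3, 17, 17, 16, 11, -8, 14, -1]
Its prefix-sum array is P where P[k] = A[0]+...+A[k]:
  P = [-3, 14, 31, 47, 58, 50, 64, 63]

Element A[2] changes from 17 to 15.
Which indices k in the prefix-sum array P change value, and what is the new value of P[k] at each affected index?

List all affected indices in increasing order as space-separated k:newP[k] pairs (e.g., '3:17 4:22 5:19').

P[k] = A[0] + ... + A[k]
P[k] includes A[2] iff k >= 2
Affected indices: 2, 3, ..., 7; delta = -2
  P[2]: 31 + -2 = 29
  P[3]: 47 + -2 = 45
  P[4]: 58 + -2 = 56
  P[5]: 50 + -2 = 48
  P[6]: 64 + -2 = 62
  P[7]: 63 + -2 = 61

Answer: 2:29 3:45 4:56 5:48 6:62 7:61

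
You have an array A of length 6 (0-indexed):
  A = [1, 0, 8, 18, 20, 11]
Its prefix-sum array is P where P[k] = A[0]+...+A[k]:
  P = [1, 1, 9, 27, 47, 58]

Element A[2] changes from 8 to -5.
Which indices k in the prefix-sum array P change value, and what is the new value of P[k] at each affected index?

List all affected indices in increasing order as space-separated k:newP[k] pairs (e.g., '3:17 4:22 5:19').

P[k] = A[0] + ... + A[k]
P[k] includes A[2] iff k >= 2
Affected indices: 2, 3, ..., 5; delta = -13
  P[2]: 9 + -13 = -4
  P[3]: 27 + -13 = 14
  P[4]: 47 + -13 = 34
  P[5]: 58 + -13 = 45

Answer: 2:-4 3:14 4:34 5:45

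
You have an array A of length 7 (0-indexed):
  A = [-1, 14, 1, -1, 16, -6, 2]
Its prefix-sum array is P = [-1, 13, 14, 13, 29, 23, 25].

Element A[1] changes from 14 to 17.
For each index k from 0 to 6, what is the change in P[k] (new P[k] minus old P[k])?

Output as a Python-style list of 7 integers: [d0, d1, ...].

Answer: [0, 3, 3, 3, 3, 3, 3]

Derivation:
Element change: A[1] 14 -> 17, delta = 3
For k < 1: P[k] unchanged, delta_P[k] = 0
For k >= 1: P[k] shifts by exactly 3
Delta array: [0, 3, 3, 3, 3, 3, 3]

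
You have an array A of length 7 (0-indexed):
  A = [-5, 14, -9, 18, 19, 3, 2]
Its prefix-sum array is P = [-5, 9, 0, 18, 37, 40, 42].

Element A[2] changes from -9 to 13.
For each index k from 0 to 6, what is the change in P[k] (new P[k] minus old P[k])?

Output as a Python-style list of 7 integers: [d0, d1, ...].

Element change: A[2] -9 -> 13, delta = 22
For k < 2: P[k] unchanged, delta_P[k] = 0
For k >= 2: P[k] shifts by exactly 22
Delta array: [0, 0, 22, 22, 22, 22, 22]

Answer: [0, 0, 22, 22, 22, 22, 22]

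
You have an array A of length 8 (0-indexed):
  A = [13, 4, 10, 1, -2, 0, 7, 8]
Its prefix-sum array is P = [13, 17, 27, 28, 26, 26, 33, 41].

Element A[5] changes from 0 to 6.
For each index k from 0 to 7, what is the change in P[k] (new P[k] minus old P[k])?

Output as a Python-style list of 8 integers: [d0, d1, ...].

Element change: A[5] 0 -> 6, delta = 6
For k < 5: P[k] unchanged, delta_P[k] = 0
For k >= 5: P[k] shifts by exactly 6
Delta array: [0, 0, 0, 0, 0, 6, 6, 6]

Answer: [0, 0, 0, 0, 0, 6, 6, 6]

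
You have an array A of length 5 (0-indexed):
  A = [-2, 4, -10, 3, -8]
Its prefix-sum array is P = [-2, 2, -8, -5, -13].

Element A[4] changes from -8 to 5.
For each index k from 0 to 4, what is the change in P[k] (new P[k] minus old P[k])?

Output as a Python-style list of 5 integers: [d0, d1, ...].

Element change: A[4] -8 -> 5, delta = 13
For k < 4: P[k] unchanged, delta_P[k] = 0
For k >= 4: P[k] shifts by exactly 13
Delta array: [0, 0, 0, 0, 13]

Answer: [0, 0, 0, 0, 13]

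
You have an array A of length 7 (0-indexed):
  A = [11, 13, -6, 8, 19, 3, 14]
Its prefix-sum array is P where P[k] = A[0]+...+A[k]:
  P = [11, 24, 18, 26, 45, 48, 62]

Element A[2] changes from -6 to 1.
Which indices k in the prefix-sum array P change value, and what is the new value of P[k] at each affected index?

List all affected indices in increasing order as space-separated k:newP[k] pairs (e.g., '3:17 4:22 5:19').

Answer: 2:25 3:33 4:52 5:55 6:69

Derivation:
P[k] = A[0] + ... + A[k]
P[k] includes A[2] iff k >= 2
Affected indices: 2, 3, ..., 6; delta = 7
  P[2]: 18 + 7 = 25
  P[3]: 26 + 7 = 33
  P[4]: 45 + 7 = 52
  P[5]: 48 + 7 = 55
  P[6]: 62 + 7 = 69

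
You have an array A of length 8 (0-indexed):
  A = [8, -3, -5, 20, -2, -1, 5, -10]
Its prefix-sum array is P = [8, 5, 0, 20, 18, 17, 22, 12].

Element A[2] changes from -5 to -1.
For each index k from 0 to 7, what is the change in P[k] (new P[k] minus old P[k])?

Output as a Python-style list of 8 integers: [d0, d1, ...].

Answer: [0, 0, 4, 4, 4, 4, 4, 4]

Derivation:
Element change: A[2] -5 -> -1, delta = 4
For k < 2: P[k] unchanged, delta_P[k] = 0
For k >= 2: P[k] shifts by exactly 4
Delta array: [0, 0, 4, 4, 4, 4, 4, 4]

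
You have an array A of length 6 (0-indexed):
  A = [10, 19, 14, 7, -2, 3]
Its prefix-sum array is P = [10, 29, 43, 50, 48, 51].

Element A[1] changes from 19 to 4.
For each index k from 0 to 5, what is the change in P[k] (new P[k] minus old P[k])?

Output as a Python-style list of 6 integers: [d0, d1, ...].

Answer: [0, -15, -15, -15, -15, -15]

Derivation:
Element change: A[1] 19 -> 4, delta = -15
For k < 1: P[k] unchanged, delta_P[k] = 0
For k >= 1: P[k] shifts by exactly -15
Delta array: [0, -15, -15, -15, -15, -15]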